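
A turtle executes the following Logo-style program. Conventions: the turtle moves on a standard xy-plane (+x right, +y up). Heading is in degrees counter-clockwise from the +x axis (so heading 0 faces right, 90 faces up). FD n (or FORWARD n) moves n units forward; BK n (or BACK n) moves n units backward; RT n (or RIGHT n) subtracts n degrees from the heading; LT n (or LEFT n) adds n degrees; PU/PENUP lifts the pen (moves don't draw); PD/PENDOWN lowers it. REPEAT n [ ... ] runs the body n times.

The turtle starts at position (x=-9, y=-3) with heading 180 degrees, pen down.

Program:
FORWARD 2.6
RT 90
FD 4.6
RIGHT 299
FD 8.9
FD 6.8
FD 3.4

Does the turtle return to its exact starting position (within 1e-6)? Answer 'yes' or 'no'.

Executing turtle program step by step:
Start: pos=(-9,-3), heading=180, pen down
FD 2.6: (-9,-3) -> (-11.6,-3) [heading=180, draw]
RT 90: heading 180 -> 90
FD 4.6: (-11.6,-3) -> (-11.6,1.6) [heading=90, draw]
RT 299: heading 90 -> 151
FD 8.9: (-11.6,1.6) -> (-19.384,5.915) [heading=151, draw]
FD 6.8: (-19.384,5.915) -> (-25.332,9.212) [heading=151, draw]
FD 3.4: (-25.332,9.212) -> (-28.305,10.86) [heading=151, draw]
Final: pos=(-28.305,10.86), heading=151, 5 segment(s) drawn

Start position: (-9, -3)
Final position: (-28.305, 10.86)
Distance = 23.765; >= 1e-6 -> NOT closed

Answer: no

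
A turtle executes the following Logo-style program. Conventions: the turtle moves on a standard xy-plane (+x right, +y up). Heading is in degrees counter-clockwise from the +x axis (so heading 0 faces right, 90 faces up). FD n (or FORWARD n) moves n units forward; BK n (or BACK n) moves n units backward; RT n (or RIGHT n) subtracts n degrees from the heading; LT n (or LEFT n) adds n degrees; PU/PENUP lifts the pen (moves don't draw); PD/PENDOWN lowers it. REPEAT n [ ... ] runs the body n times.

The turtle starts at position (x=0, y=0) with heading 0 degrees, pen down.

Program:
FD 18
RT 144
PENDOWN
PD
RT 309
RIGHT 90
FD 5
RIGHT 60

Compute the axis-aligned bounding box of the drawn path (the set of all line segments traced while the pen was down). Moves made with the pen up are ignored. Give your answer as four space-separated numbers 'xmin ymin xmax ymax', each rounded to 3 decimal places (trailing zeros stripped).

Executing turtle program step by step:
Start: pos=(0,0), heading=0, pen down
FD 18: (0,0) -> (18,0) [heading=0, draw]
RT 144: heading 0 -> 216
PD: pen down
PD: pen down
RT 309: heading 216 -> 267
RT 90: heading 267 -> 177
FD 5: (18,0) -> (13.007,0.262) [heading=177, draw]
RT 60: heading 177 -> 117
Final: pos=(13.007,0.262), heading=117, 2 segment(s) drawn

Segment endpoints: x in {0, 13.007, 18}, y in {0, 0.262}
xmin=0, ymin=0, xmax=18, ymax=0.262

Answer: 0 0 18 0.262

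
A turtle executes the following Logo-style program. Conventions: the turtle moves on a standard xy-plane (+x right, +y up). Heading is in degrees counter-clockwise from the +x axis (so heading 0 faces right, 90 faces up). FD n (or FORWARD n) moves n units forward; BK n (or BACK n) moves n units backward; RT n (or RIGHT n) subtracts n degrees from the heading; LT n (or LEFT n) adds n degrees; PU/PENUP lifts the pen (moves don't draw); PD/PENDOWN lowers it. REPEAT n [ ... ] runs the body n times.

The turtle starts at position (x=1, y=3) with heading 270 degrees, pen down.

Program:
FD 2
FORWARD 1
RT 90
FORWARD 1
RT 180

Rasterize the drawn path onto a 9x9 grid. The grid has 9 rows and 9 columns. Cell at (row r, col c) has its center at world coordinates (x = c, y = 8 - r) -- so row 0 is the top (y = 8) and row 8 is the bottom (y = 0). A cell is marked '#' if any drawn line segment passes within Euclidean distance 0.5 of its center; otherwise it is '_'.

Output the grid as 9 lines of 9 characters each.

Answer: _________
_________
_________
_________
_________
_#_______
_#_______
_#_______
##_______

Derivation:
Segment 0: (1,3) -> (1,1)
Segment 1: (1,1) -> (1,0)
Segment 2: (1,0) -> (-0,0)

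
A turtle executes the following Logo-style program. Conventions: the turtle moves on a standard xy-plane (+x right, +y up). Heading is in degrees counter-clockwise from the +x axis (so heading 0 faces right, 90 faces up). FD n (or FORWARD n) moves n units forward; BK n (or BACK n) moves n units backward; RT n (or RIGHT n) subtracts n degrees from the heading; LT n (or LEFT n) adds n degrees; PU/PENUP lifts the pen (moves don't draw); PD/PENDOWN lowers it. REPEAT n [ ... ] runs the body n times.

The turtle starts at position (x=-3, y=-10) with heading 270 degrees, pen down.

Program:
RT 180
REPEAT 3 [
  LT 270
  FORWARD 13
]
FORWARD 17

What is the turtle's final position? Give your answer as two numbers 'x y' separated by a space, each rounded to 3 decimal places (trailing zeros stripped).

Answer: -20 -23

Derivation:
Executing turtle program step by step:
Start: pos=(-3,-10), heading=270, pen down
RT 180: heading 270 -> 90
REPEAT 3 [
  -- iteration 1/3 --
  LT 270: heading 90 -> 0
  FD 13: (-3,-10) -> (10,-10) [heading=0, draw]
  -- iteration 2/3 --
  LT 270: heading 0 -> 270
  FD 13: (10,-10) -> (10,-23) [heading=270, draw]
  -- iteration 3/3 --
  LT 270: heading 270 -> 180
  FD 13: (10,-23) -> (-3,-23) [heading=180, draw]
]
FD 17: (-3,-23) -> (-20,-23) [heading=180, draw]
Final: pos=(-20,-23), heading=180, 4 segment(s) drawn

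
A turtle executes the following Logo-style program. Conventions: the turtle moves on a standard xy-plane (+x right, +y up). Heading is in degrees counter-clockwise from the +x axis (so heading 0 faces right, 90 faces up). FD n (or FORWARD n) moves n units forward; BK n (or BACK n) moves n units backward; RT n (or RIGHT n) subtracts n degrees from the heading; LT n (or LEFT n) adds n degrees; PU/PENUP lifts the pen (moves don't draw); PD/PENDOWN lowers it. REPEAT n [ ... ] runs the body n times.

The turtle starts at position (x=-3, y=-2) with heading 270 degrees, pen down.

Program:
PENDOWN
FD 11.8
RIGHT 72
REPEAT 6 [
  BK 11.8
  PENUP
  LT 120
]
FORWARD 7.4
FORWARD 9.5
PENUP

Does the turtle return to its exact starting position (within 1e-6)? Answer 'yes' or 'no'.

Answer: no

Derivation:
Executing turtle program step by step:
Start: pos=(-3,-2), heading=270, pen down
PD: pen down
FD 11.8: (-3,-2) -> (-3,-13.8) [heading=270, draw]
RT 72: heading 270 -> 198
REPEAT 6 [
  -- iteration 1/6 --
  BK 11.8: (-3,-13.8) -> (8.222,-10.154) [heading=198, draw]
  PU: pen up
  LT 120: heading 198 -> 318
  -- iteration 2/6 --
  BK 11.8: (8.222,-10.154) -> (-0.547,-2.258) [heading=318, move]
  PU: pen up
  LT 120: heading 318 -> 78
  -- iteration 3/6 --
  BK 11.8: (-0.547,-2.258) -> (-3,-13.8) [heading=78, move]
  PU: pen up
  LT 120: heading 78 -> 198
  -- iteration 4/6 --
  BK 11.8: (-3,-13.8) -> (8.222,-10.154) [heading=198, move]
  PU: pen up
  LT 120: heading 198 -> 318
  -- iteration 5/6 --
  BK 11.8: (8.222,-10.154) -> (-0.547,-2.258) [heading=318, move]
  PU: pen up
  LT 120: heading 318 -> 78
  -- iteration 6/6 --
  BK 11.8: (-0.547,-2.258) -> (-3,-13.8) [heading=78, move]
  PU: pen up
  LT 120: heading 78 -> 198
]
FD 7.4: (-3,-13.8) -> (-10.038,-16.087) [heading=198, move]
FD 9.5: (-10.038,-16.087) -> (-19.073,-19.022) [heading=198, move]
PU: pen up
Final: pos=(-19.073,-19.022), heading=198, 2 segment(s) drawn

Start position: (-3, -2)
Final position: (-19.073, -19.022)
Distance = 23.412; >= 1e-6 -> NOT closed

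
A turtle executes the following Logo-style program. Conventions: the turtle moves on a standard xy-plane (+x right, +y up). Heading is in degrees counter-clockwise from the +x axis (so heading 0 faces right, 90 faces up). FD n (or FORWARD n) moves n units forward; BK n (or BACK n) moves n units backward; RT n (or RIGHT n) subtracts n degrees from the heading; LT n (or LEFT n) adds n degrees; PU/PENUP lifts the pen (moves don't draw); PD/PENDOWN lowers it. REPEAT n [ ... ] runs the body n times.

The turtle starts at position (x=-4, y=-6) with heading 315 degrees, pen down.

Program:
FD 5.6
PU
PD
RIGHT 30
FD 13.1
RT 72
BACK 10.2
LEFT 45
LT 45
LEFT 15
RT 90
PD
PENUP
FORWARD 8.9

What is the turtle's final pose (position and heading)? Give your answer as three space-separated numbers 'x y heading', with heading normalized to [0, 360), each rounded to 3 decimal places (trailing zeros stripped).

Answer: 5.95 -23.672 228

Derivation:
Executing turtle program step by step:
Start: pos=(-4,-6), heading=315, pen down
FD 5.6: (-4,-6) -> (-0.04,-9.96) [heading=315, draw]
PU: pen up
PD: pen down
RT 30: heading 315 -> 285
FD 13.1: (-0.04,-9.96) -> (3.35,-22.613) [heading=285, draw]
RT 72: heading 285 -> 213
BK 10.2: (3.35,-22.613) -> (11.905,-17.058) [heading=213, draw]
LT 45: heading 213 -> 258
LT 45: heading 258 -> 303
LT 15: heading 303 -> 318
RT 90: heading 318 -> 228
PD: pen down
PU: pen up
FD 8.9: (11.905,-17.058) -> (5.95,-23.672) [heading=228, move]
Final: pos=(5.95,-23.672), heading=228, 3 segment(s) drawn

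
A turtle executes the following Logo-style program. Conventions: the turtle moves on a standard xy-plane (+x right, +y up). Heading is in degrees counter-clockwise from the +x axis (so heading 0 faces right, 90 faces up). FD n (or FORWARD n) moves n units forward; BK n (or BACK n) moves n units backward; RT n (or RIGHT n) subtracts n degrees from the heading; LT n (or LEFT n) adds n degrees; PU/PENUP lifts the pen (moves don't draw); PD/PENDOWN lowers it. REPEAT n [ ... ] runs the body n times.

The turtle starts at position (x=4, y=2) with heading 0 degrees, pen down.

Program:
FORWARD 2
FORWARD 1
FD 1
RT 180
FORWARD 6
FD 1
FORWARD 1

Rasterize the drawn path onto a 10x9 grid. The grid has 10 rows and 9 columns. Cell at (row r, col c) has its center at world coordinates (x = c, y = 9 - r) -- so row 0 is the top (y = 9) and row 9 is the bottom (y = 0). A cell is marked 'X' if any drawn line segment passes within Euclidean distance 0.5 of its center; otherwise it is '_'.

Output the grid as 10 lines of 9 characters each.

Segment 0: (4,2) -> (6,2)
Segment 1: (6,2) -> (7,2)
Segment 2: (7,2) -> (8,2)
Segment 3: (8,2) -> (2,2)
Segment 4: (2,2) -> (1,2)
Segment 5: (1,2) -> (0,2)

Answer: _________
_________
_________
_________
_________
_________
_________
XXXXXXXXX
_________
_________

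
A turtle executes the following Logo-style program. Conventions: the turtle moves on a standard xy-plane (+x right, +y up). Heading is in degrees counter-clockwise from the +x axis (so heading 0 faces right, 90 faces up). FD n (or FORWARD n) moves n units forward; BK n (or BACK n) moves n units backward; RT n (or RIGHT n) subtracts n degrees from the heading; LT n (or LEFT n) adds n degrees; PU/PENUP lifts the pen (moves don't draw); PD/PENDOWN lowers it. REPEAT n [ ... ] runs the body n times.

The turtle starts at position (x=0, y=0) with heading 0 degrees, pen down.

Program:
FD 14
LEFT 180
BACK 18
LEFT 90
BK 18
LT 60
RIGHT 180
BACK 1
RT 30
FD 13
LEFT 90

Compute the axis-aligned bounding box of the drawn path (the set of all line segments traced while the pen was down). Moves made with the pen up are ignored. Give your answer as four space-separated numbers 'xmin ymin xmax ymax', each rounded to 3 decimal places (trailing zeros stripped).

Executing turtle program step by step:
Start: pos=(0,0), heading=0, pen down
FD 14: (0,0) -> (14,0) [heading=0, draw]
LT 180: heading 0 -> 180
BK 18: (14,0) -> (32,0) [heading=180, draw]
LT 90: heading 180 -> 270
BK 18: (32,0) -> (32,18) [heading=270, draw]
LT 60: heading 270 -> 330
RT 180: heading 330 -> 150
BK 1: (32,18) -> (32.866,17.5) [heading=150, draw]
RT 30: heading 150 -> 120
FD 13: (32.866,17.5) -> (26.366,28.758) [heading=120, draw]
LT 90: heading 120 -> 210
Final: pos=(26.366,28.758), heading=210, 5 segment(s) drawn

Segment endpoints: x in {0, 14, 26.366, 32, 32.866}, y in {0, 0, 17.5, 18, 28.758}
xmin=0, ymin=0, xmax=32.866, ymax=28.758

Answer: 0 0 32.866 28.758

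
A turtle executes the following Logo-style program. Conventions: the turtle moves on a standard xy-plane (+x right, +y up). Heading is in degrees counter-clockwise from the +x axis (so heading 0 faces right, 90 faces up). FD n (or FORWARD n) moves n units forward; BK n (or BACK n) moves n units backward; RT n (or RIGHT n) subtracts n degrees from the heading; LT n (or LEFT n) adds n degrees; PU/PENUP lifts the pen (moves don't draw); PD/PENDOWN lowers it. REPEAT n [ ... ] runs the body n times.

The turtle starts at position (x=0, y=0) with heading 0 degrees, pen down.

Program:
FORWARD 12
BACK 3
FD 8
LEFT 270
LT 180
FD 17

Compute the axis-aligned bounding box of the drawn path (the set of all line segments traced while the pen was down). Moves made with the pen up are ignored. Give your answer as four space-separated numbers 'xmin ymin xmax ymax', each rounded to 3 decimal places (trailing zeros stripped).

Executing turtle program step by step:
Start: pos=(0,0), heading=0, pen down
FD 12: (0,0) -> (12,0) [heading=0, draw]
BK 3: (12,0) -> (9,0) [heading=0, draw]
FD 8: (9,0) -> (17,0) [heading=0, draw]
LT 270: heading 0 -> 270
LT 180: heading 270 -> 90
FD 17: (17,0) -> (17,17) [heading=90, draw]
Final: pos=(17,17), heading=90, 4 segment(s) drawn

Segment endpoints: x in {0, 9, 12, 17, 17}, y in {0, 17}
xmin=0, ymin=0, xmax=17, ymax=17

Answer: 0 0 17 17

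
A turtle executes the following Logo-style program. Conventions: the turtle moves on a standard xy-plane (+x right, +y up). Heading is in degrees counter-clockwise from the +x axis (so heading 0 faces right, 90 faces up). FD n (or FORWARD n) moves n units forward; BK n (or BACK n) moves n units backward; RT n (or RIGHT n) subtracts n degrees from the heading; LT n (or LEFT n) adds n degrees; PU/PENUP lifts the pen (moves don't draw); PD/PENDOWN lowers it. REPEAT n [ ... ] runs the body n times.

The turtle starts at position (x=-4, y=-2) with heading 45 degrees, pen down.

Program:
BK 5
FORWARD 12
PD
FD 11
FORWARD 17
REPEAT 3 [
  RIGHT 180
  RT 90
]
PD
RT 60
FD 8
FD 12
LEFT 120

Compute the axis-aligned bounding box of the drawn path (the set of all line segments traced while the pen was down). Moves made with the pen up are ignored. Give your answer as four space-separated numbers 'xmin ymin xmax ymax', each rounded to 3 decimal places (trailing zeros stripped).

Executing turtle program step by step:
Start: pos=(-4,-2), heading=45, pen down
BK 5: (-4,-2) -> (-7.536,-5.536) [heading=45, draw]
FD 12: (-7.536,-5.536) -> (0.95,2.95) [heading=45, draw]
PD: pen down
FD 11: (0.95,2.95) -> (8.728,10.728) [heading=45, draw]
FD 17: (8.728,10.728) -> (20.749,22.749) [heading=45, draw]
REPEAT 3 [
  -- iteration 1/3 --
  RT 180: heading 45 -> 225
  RT 90: heading 225 -> 135
  -- iteration 2/3 --
  RT 180: heading 135 -> 315
  RT 90: heading 315 -> 225
  -- iteration 3/3 --
  RT 180: heading 225 -> 45
  RT 90: heading 45 -> 315
]
PD: pen down
RT 60: heading 315 -> 255
FD 8: (20.749,22.749) -> (18.678,15.021) [heading=255, draw]
FD 12: (18.678,15.021) -> (15.572,3.43) [heading=255, draw]
LT 120: heading 255 -> 15
Final: pos=(15.572,3.43), heading=15, 6 segment(s) drawn

Segment endpoints: x in {-7.536, -4, 0.95, 8.728, 15.572, 18.678, 20.749}, y in {-5.536, -2, 2.95, 3.43, 10.728, 15.021, 22.749}
xmin=-7.536, ymin=-5.536, xmax=20.749, ymax=22.749

Answer: -7.536 -5.536 20.749 22.749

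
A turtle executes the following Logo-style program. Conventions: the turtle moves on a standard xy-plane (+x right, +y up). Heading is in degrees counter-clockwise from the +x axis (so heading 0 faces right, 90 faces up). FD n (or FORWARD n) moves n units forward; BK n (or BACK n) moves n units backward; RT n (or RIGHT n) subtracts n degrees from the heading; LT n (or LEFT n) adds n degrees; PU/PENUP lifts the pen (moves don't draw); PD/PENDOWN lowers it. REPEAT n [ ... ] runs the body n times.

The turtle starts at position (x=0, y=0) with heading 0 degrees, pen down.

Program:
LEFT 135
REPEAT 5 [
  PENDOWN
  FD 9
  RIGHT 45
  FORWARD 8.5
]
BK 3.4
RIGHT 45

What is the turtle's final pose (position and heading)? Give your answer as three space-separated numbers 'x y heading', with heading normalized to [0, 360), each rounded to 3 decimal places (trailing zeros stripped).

Executing turtle program step by step:
Start: pos=(0,0), heading=0, pen down
LT 135: heading 0 -> 135
REPEAT 5 [
  -- iteration 1/5 --
  PD: pen down
  FD 9: (0,0) -> (-6.364,6.364) [heading=135, draw]
  RT 45: heading 135 -> 90
  FD 8.5: (-6.364,6.364) -> (-6.364,14.864) [heading=90, draw]
  -- iteration 2/5 --
  PD: pen down
  FD 9: (-6.364,14.864) -> (-6.364,23.864) [heading=90, draw]
  RT 45: heading 90 -> 45
  FD 8.5: (-6.364,23.864) -> (-0.354,29.874) [heading=45, draw]
  -- iteration 3/5 --
  PD: pen down
  FD 9: (-0.354,29.874) -> (6.01,36.238) [heading=45, draw]
  RT 45: heading 45 -> 0
  FD 8.5: (6.01,36.238) -> (14.51,36.238) [heading=0, draw]
  -- iteration 4/5 --
  PD: pen down
  FD 9: (14.51,36.238) -> (23.51,36.238) [heading=0, draw]
  RT 45: heading 0 -> 315
  FD 8.5: (23.51,36.238) -> (29.521,30.228) [heading=315, draw]
  -- iteration 5/5 --
  PD: pen down
  FD 9: (29.521,30.228) -> (35.885,23.864) [heading=315, draw]
  RT 45: heading 315 -> 270
  FD 8.5: (35.885,23.864) -> (35.885,15.364) [heading=270, draw]
]
BK 3.4: (35.885,15.364) -> (35.885,18.764) [heading=270, draw]
RT 45: heading 270 -> 225
Final: pos=(35.885,18.764), heading=225, 11 segment(s) drawn

Answer: 35.885 18.764 225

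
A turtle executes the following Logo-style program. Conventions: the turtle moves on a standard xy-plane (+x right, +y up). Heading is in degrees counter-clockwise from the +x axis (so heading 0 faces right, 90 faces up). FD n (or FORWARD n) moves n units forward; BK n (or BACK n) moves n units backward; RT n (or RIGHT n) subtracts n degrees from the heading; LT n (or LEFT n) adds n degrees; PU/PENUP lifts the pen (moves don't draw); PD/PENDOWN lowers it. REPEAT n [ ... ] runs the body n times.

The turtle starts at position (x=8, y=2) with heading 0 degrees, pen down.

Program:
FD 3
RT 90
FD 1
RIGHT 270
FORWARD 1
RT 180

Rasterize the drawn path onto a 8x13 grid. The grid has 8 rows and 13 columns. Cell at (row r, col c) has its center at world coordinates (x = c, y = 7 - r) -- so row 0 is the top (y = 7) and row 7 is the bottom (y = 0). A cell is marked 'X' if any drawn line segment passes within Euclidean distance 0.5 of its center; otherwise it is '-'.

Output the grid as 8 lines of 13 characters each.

Segment 0: (8,2) -> (11,2)
Segment 1: (11,2) -> (11,1)
Segment 2: (11,1) -> (12,1)

Answer: -------------
-------------
-------------
-------------
-------------
--------XXXX-
-----------XX
-------------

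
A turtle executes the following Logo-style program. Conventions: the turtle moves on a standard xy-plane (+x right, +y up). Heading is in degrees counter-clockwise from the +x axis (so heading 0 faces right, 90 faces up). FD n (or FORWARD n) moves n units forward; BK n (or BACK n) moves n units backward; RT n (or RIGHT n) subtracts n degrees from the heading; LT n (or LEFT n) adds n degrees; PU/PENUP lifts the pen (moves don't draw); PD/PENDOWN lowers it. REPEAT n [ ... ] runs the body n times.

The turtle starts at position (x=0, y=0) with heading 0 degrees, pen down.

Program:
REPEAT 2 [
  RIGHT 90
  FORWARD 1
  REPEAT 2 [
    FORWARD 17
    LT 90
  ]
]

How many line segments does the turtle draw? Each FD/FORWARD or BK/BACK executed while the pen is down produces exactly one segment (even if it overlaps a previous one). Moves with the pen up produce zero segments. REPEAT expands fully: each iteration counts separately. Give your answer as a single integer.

Executing turtle program step by step:
Start: pos=(0,0), heading=0, pen down
REPEAT 2 [
  -- iteration 1/2 --
  RT 90: heading 0 -> 270
  FD 1: (0,0) -> (0,-1) [heading=270, draw]
  REPEAT 2 [
    -- iteration 1/2 --
    FD 17: (0,-1) -> (0,-18) [heading=270, draw]
    LT 90: heading 270 -> 0
    -- iteration 2/2 --
    FD 17: (0,-18) -> (17,-18) [heading=0, draw]
    LT 90: heading 0 -> 90
  ]
  -- iteration 2/2 --
  RT 90: heading 90 -> 0
  FD 1: (17,-18) -> (18,-18) [heading=0, draw]
  REPEAT 2 [
    -- iteration 1/2 --
    FD 17: (18,-18) -> (35,-18) [heading=0, draw]
    LT 90: heading 0 -> 90
    -- iteration 2/2 --
    FD 17: (35,-18) -> (35,-1) [heading=90, draw]
    LT 90: heading 90 -> 180
  ]
]
Final: pos=(35,-1), heading=180, 6 segment(s) drawn
Segments drawn: 6

Answer: 6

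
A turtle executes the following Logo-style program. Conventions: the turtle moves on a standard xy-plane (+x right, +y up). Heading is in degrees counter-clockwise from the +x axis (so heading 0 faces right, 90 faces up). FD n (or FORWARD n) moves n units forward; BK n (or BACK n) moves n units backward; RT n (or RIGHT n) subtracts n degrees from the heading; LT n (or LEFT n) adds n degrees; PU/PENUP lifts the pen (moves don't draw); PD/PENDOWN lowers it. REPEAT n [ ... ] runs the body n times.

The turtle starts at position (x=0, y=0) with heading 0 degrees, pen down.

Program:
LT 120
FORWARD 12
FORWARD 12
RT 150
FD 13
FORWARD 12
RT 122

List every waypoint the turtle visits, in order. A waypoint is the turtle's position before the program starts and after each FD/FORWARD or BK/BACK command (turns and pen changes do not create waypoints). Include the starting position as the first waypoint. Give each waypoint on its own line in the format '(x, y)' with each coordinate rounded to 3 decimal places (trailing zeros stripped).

Answer: (0, 0)
(-6, 10.392)
(-12, 20.785)
(-0.742, 14.285)
(9.651, 8.285)

Derivation:
Executing turtle program step by step:
Start: pos=(0,0), heading=0, pen down
LT 120: heading 0 -> 120
FD 12: (0,0) -> (-6,10.392) [heading=120, draw]
FD 12: (-6,10.392) -> (-12,20.785) [heading=120, draw]
RT 150: heading 120 -> 330
FD 13: (-12,20.785) -> (-0.742,14.285) [heading=330, draw]
FD 12: (-0.742,14.285) -> (9.651,8.285) [heading=330, draw]
RT 122: heading 330 -> 208
Final: pos=(9.651,8.285), heading=208, 4 segment(s) drawn
Waypoints (5 total):
(0, 0)
(-6, 10.392)
(-12, 20.785)
(-0.742, 14.285)
(9.651, 8.285)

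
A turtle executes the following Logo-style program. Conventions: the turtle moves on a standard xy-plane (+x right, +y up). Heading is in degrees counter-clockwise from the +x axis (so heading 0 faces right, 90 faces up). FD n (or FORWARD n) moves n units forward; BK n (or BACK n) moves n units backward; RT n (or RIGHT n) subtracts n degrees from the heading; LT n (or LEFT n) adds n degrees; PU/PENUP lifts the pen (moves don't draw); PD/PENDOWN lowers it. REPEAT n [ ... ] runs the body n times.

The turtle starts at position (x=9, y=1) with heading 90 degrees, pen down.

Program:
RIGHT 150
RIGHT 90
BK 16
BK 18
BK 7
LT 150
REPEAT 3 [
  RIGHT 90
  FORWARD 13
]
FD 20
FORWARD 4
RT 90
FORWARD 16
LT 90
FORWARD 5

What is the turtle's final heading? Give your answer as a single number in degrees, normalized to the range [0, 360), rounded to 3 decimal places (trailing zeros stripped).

Executing turtle program step by step:
Start: pos=(9,1), heading=90, pen down
RT 150: heading 90 -> 300
RT 90: heading 300 -> 210
BK 16: (9,1) -> (22.856,9) [heading=210, draw]
BK 18: (22.856,9) -> (38.445,18) [heading=210, draw]
BK 7: (38.445,18) -> (44.507,21.5) [heading=210, draw]
LT 150: heading 210 -> 0
REPEAT 3 [
  -- iteration 1/3 --
  RT 90: heading 0 -> 270
  FD 13: (44.507,21.5) -> (44.507,8.5) [heading=270, draw]
  -- iteration 2/3 --
  RT 90: heading 270 -> 180
  FD 13: (44.507,8.5) -> (31.507,8.5) [heading=180, draw]
  -- iteration 3/3 --
  RT 90: heading 180 -> 90
  FD 13: (31.507,8.5) -> (31.507,21.5) [heading=90, draw]
]
FD 20: (31.507,21.5) -> (31.507,41.5) [heading=90, draw]
FD 4: (31.507,41.5) -> (31.507,45.5) [heading=90, draw]
RT 90: heading 90 -> 0
FD 16: (31.507,45.5) -> (47.507,45.5) [heading=0, draw]
LT 90: heading 0 -> 90
FD 5: (47.507,45.5) -> (47.507,50.5) [heading=90, draw]
Final: pos=(47.507,50.5), heading=90, 10 segment(s) drawn

Answer: 90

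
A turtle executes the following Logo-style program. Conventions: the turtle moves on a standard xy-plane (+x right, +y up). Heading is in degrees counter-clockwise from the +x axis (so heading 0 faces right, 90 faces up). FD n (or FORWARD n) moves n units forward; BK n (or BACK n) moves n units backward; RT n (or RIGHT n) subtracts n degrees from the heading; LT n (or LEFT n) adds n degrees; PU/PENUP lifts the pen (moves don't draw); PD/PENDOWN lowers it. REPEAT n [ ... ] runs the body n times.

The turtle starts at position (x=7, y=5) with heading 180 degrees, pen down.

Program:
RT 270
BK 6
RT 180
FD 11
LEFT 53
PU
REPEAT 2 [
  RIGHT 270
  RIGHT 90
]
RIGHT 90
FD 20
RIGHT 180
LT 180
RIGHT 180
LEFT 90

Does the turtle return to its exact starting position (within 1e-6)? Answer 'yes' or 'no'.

Answer: no

Derivation:
Executing turtle program step by step:
Start: pos=(7,5), heading=180, pen down
RT 270: heading 180 -> 270
BK 6: (7,5) -> (7,11) [heading=270, draw]
RT 180: heading 270 -> 90
FD 11: (7,11) -> (7,22) [heading=90, draw]
LT 53: heading 90 -> 143
PU: pen up
REPEAT 2 [
  -- iteration 1/2 --
  RT 270: heading 143 -> 233
  RT 90: heading 233 -> 143
  -- iteration 2/2 --
  RT 270: heading 143 -> 233
  RT 90: heading 233 -> 143
]
RT 90: heading 143 -> 53
FD 20: (7,22) -> (19.036,37.973) [heading=53, move]
RT 180: heading 53 -> 233
LT 180: heading 233 -> 53
RT 180: heading 53 -> 233
LT 90: heading 233 -> 323
Final: pos=(19.036,37.973), heading=323, 2 segment(s) drawn

Start position: (7, 5)
Final position: (19.036, 37.973)
Distance = 35.101; >= 1e-6 -> NOT closed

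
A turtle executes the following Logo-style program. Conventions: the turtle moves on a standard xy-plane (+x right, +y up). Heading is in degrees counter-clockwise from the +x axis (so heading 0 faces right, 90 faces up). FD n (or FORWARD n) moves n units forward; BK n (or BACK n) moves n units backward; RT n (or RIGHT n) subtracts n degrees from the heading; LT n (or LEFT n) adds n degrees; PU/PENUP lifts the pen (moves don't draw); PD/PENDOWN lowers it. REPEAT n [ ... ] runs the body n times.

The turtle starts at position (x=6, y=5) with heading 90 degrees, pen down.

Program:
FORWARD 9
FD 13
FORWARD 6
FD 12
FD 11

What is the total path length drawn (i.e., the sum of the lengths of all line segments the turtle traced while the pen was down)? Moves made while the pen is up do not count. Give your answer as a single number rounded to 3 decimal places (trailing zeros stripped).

Answer: 51

Derivation:
Executing turtle program step by step:
Start: pos=(6,5), heading=90, pen down
FD 9: (6,5) -> (6,14) [heading=90, draw]
FD 13: (6,14) -> (6,27) [heading=90, draw]
FD 6: (6,27) -> (6,33) [heading=90, draw]
FD 12: (6,33) -> (6,45) [heading=90, draw]
FD 11: (6,45) -> (6,56) [heading=90, draw]
Final: pos=(6,56), heading=90, 5 segment(s) drawn

Segment lengths:
  seg 1: (6,5) -> (6,14), length = 9
  seg 2: (6,14) -> (6,27), length = 13
  seg 3: (6,27) -> (6,33), length = 6
  seg 4: (6,33) -> (6,45), length = 12
  seg 5: (6,45) -> (6,56), length = 11
Total = 51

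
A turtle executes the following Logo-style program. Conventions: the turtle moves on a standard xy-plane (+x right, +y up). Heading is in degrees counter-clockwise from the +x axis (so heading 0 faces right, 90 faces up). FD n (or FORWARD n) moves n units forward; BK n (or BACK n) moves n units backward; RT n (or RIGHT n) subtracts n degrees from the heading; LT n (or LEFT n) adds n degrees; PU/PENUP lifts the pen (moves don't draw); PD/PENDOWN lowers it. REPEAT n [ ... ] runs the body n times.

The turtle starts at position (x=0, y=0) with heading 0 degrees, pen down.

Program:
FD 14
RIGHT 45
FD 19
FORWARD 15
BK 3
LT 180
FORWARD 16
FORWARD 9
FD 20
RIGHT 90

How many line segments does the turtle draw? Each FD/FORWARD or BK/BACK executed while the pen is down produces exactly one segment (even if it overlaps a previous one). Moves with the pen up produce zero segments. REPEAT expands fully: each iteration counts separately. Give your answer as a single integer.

Answer: 7

Derivation:
Executing turtle program step by step:
Start: pos=(0,0), heading=0, pen down
FD 14: (0,0) -> (14,0) [heading=0, draw]
RT 45: heading 0 -> 315
FD 19: (14,0) -> (27.435,-13.435) [heading=315, draw]
FD 15: (27.435,-13.435) -> (38.042,-24.042) [heading=315, draw]
BK 3: (38.042,-24.042) -> (35.92,-21.92) [heading=315, draw]
LT 180: heading 315 -> 135
FD 16: (35.92,-21.92) -> (24.607,-10.607) [heading=135, draw]
FD 9: (24.607,-10.607) -> (18.243,-4.243) [heading=135, draw]
FD 20: (18.243,-4.243) -> (4.101,9.899) [heading=135, draw]
RT 90: heading 135 -> 45
Final: pos=(4.101,9.899), heading=45, 7 segment(s) drawn
Segments drawn: 7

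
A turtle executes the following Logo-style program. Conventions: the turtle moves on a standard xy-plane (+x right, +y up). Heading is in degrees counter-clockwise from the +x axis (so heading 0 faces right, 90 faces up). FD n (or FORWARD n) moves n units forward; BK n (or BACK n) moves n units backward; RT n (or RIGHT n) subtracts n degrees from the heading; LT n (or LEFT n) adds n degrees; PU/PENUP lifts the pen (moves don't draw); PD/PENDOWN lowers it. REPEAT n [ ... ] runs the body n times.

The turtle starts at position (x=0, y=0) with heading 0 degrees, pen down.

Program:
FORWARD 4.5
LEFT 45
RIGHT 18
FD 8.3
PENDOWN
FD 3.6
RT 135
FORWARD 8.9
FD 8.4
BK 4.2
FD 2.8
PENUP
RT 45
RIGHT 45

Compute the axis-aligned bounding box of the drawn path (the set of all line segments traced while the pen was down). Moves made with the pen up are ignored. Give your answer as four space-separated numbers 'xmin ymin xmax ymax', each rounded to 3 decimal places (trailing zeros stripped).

Executing turtle program step by step:
Start: pos=(0,0), heading=0, pen down
FD 4.5: (0,0) -> (4.5,0) [heading=0, draw]
LT 45: heading 0 -> 45
RT 18: heading 45 -> 27
FD 8.3: (4.5,0) -> (11.895,3.768) [heading=27, draw]
PD: pen down
FD 3.6: (11.895,3.768) -> (15.103,5.402) [heading=27, draw]
RT 135: heading 27 -> 252
FD 8.9: (15.103,5.402) -> (12.353,-3.062) [heading=252, draw]
FD 8.4: (12.353,-3.062) -> (9.757,-11.051) [heading=252, draw]
BK 4.2: (9.757,-11.051) -> (11.055,-7.056) [heading=252, draw]
FD 2.8: (11.055,-7.056) -> (10.19,-9.719) [heading=252, draw]
PU: pen up
RT 45: heading 252 -> 207
RT 45: heading 207 -> 162
Final: pos=(10.19,-9.719), heading=162, 7 segment(s) drawn

Segment endpoints: x in {0, 4.5, 9.757, 10.19, 11.055, 11.895, 12.353, 15.103}, y in {-11.051, -9.719, -7.056, -3.062, 0, 3.768, 5.402}
xmin=0, ymin=-11.051, xmax=15.103, ymax=5.402

Answer: 0 -11.051 15.103 5.402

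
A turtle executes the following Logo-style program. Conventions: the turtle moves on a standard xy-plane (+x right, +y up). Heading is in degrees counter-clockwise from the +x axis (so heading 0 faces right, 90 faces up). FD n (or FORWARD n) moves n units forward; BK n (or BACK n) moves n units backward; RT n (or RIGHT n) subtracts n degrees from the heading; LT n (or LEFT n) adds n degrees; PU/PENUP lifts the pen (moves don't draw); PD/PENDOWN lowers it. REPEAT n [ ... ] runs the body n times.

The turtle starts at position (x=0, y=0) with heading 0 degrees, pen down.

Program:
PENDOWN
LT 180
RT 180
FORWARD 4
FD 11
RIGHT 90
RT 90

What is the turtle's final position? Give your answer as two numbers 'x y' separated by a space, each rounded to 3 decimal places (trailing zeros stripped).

Answer: 15 0

Derivation:
Executing turtle program step by step:
Start: pos=(0,0), heading=0, pen down
PD: pen down
LT 180: heading 0 -> 180
RT 180: heading 180 -> 0
FD 4: (0,0) -> (4,0) [heading=0, draw]
FD 11: (4,0) -> (15,0) [heading=0, draw]
RT 90: heading 0 -> 270
RT 90: heading 270 -> 180
Final: pos=(15,0), heading=180, 2 segment(s) drawn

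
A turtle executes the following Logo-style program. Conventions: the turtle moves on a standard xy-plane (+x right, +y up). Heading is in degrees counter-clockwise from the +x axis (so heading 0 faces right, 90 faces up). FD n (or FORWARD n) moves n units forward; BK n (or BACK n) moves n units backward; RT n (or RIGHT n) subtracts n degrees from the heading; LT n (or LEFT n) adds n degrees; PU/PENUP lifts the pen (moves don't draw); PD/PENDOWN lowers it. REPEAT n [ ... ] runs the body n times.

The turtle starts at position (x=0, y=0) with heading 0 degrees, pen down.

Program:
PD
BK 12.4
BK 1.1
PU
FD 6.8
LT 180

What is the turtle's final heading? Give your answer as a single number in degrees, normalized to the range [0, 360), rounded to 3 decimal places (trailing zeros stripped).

Answer: 180

Derivation:
Executing turtle program step by step:
Start: pos=(0,0), heading=0, pen down
PD: pen down
BK 12.4: (0,0) -> (-12.4,0) [heading=0, draw]
BK 1.1: (-12.4,0) -> (-13.5,0) [heading=0, draw]
PU: pen up
FD 6.8: (-13.5,0) -> (-6.7,0) [heading=0, move]
LT 180: heading 0 -> 180
Final: pos=(-6.7,0), heading=180, 2 segment(s) drawn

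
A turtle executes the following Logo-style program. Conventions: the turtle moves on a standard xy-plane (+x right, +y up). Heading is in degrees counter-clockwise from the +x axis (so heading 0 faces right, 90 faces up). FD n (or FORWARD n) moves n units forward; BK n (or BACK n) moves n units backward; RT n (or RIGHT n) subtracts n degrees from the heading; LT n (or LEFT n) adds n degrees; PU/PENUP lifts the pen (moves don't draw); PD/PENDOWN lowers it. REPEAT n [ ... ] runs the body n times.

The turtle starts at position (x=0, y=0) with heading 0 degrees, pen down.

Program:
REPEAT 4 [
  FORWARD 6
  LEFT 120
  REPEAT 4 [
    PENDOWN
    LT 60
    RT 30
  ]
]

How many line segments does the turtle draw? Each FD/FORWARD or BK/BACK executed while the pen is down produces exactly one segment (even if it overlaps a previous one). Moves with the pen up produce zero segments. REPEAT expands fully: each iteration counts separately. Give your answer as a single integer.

Answer: 4

Derivation:
Executing turtle program step by step:
Start: pos=(0,0), heading=0, pen down
REPEAT 4 [
  -- iteration 1/4 --
  FD 6: (0,0) -> (6,0) [heading=0, draw]
  LT 120: heading 0 -> 120
  REPEAT 4 [
    -- iteration 1/4 --
    PD: pen down
    LT 60: heading 120 -> 180
    RT 30: heading 180 -> 150
    -- iteration 2/4 --
    PD: pen down
    LT 60: heading 150 -> 210
    RT 30: heading 210 -> 180
    -- iteration 3/4 --
    PD: pen down
    LT 60: heading 180 -> 240
    RT 30: heading 240 -> 210
    -- iteration 4/4 --
    PD: pen down
    LT 60: heading 210 -> 270
    RT 30: heading 270 -> 240
  ]
  -- iteration 2/4 --
  FD 6: (6,0) -> (3,-5.196) [heading=240, draw]
  LT 120: heading 240 -> 0
  REPEAT 4 [
    -- iteration 1/4 --
    PD: pen down
    LT 60: heading 0 -> 60
    RT 30: heading 60 -> 30
    -- iteration 2/4 --
    PD: pen down
    LT 60: heading 30 -> 90
    RT 30: heading 90 -> 60
    -- iteration 3/4 --
    PD: pen down
    LT 60: heading 60 -> 120
    RT 30: heading 120 -> 90
    -- iteration 4/4 --
    PD: pen down
    LT 60: heading 90 -> 150
    RT 30: heading 150 -> 120
  ]
  -- iteration 3/4 --
  FD 6: (3,-5.196) -> (0,0) [heading=120, draw]
  LT 120: heading 120 -> 240
  REPEAT 4 [
    -- iteration 1/4 --
    PD: pen down
    LT 60: heading 240 -> 300
    RT 30: heading 300 -> 270
    -- iteration 2/4 --
    PD: pen down
    LT 60: heading 270 -> 330
    RT 30: heading 330 -> 300
    -- iteration 3/4 --
    PD: pen down
    LT 60: heading 300 -> 0
    RT 30: heading 0 -> 330
    -- iteration 4/4 --
    PD: pen down
    LT 60: heading 330 -> 30
    RT 30: heading 30 -> 0
  ]
  -- iteration 4/4 --
  FD 6: (0,0) -> (6,0) [heading=0, draw]
  LT 120: heading 0 -> 120
  REPEAT 4 [
    -- iteration 1/4 --
    PD: pen down
    LT 60: heading 120 -> 180
    RT 30: heading 180 -> 150
    -- iteration 2/4 --
    PD: pen down
    LT 60: heading 150 -> 210
    RT 30: heading 210 -> 180
    -- iteration 3/4 --
    PD: pen down
    LT 60: heading 180 -> 240
    RT 30: heading 240 -> 210
    -- iteration 4/4 --
    PD: pen down
    LT 60: heading 210 -> 270
    RT 30: heading 270 -> 240
  ]
]
Final: pos=(6,0), heading=240, 4 segment(s) drawn
Segments drawn: 4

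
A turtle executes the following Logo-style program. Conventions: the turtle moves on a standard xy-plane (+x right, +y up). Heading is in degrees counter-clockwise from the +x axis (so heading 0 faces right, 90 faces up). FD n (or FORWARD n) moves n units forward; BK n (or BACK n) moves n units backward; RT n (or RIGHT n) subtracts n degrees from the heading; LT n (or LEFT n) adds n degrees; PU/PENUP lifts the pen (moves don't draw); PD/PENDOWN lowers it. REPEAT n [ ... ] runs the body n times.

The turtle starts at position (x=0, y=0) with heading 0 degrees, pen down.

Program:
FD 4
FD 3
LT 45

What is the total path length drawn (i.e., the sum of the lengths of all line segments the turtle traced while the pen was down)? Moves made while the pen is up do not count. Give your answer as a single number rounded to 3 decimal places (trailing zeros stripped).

Answer: 7

Derivation:
Executing turtle program step by step:
Start: pos=(0,0), heading=0, pen down
FD 4: (0,0) -> (4,0) [heading=0, draw]
FD 3: (4,0) -> (7,0) [heading=0, draw]
LT 45: heading 0 -> 45
Final: pos=(7,0), heading=45, 2 segment(s) drawn

Segment lengths:
  seg 1: (0,0) -> (4,0), length = 4
  seg 2: (4,0) -> (7,0), length = 3
Total = 7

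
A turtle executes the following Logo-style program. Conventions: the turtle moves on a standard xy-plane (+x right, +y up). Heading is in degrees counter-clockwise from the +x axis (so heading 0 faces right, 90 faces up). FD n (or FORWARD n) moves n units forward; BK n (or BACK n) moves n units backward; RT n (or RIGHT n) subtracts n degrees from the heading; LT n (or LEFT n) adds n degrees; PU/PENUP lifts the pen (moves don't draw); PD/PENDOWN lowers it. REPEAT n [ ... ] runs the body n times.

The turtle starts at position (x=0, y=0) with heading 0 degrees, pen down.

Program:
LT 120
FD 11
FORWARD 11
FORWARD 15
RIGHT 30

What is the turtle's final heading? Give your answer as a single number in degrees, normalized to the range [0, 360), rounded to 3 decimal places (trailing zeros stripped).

Answer: 90

Derivation:
Executing turtle program step by step:
Start: pos=(0,0), heading=0, pen down
LT 120: heading 0 -> 120
FD 11: (0,0) -> (-5.5,9.526) [heading=120, draw]
FD 11: (-5.5,9.526) -> (-11,19.053) [heading=120, draw]
FD 15: (-11,19.053) -> (-18.5,32.043) [heading=120, draw]
RT 30: heading 120 -> 90
Final: pos=(-18.5,32.043), heading=90, 3 segment(s) drawn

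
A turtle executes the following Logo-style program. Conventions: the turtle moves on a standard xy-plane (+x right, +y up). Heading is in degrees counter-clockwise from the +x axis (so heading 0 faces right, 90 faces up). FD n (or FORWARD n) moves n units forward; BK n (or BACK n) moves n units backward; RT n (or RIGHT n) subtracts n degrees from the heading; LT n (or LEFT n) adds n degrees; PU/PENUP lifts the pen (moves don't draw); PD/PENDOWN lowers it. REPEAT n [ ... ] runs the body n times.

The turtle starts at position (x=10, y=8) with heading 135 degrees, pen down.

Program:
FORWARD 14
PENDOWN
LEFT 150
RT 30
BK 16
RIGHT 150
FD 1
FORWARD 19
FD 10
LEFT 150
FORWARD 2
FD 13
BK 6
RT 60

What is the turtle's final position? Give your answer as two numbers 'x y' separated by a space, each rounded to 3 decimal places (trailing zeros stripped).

Executing turtle program step by step:
Start: pos=(10,8), heading=135, pen down
FD 14: (10,8) -> (0.101,17.899) [heading=135, draw]
PD: pen down
LT 150: heading 135 -> 285
RT 30: heading 285 -> 255
BK 16: (0.101,17.899) -> (4.242,33.354) [heading=255, draw]
RT 150: heading 255 -> 105
FD 1: (4.242,33.354) -> (3.983,34.32) [heading=105, draw]
FD 19: (3.983,34.32) -> (-0.935,52.673) [heading=105, draw]
FD 10: (-0.935,52.673) -> (-3.523,62.332) [heading=105, draw]
LT 150: heading 105 -> 255
FD 2: (-3.523,62.332) -> (-4.041,60.4) [heading=255, draw]
FD 13: (-4.041,60.4) -> (-7.405,47.843) [heading=255, draw]
BK 6: (-7.405,47.843) -> (-5.852,53.639) [heading=255, draw]
RT 60: heading 255 -> 195
Final: pos=(-5.852,53.639), heading=195, 8 segment(s) drawn

Answer: -5.852 53.639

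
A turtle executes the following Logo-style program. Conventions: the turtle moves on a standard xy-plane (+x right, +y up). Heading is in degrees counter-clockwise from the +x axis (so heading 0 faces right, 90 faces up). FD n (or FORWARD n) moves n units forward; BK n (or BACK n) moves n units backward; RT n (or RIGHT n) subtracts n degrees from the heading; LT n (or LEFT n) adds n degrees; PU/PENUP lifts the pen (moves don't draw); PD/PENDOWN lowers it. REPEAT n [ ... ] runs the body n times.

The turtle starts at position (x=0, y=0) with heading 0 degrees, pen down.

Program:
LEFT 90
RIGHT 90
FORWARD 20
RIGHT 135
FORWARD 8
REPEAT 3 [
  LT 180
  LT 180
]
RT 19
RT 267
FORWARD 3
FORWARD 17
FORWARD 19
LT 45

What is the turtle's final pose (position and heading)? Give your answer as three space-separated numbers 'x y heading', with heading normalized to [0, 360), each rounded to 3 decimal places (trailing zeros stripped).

Answer: 33.251 -39.767 344

Derivation:
Executing turtle program step by step:
Start: pos=(0,0), heading=0, pen down
LT 90: heading 0 -> 90
RT 90: heading 90 -> 0
FD 20: (0,0) -> (20,0) [heading=0, draw]
RT 135: heading 0 -> 225
FD 8: (20,0) -> (14.343,-5.657) [heading=225, draw]
REPEAT 3 [
  -- iteration 1/3 --
  LT 180: heading 225 -> 45
  LT 180: heading 45 -> 225
  -- iteration 2/3 --
  LT 180: heading 225 -> 45
  LT 180: heading 45 -> 225
  -- iteration 3/3 --
  LT 180: heading 225 -> 45
  LT 180: heading 45 -> 225
]
RT 19: heading 225 -> 206
RT 267: heading 206 -> 299
FD 3: (14.343,-5.657) -> (15.798,-8.281) [heading=299, draw]
FD 17: (15.798,-8.281) -> (24.039,-23.149) [heading=299, draw]
FD 19: (24.039,-23.149) -> (33.251,-39.767) [heading=299, draw]
LT 45: heading 299 -> 344
Final: pos=(33.251,-39.767), heading=344, 5 segment(s) drawn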